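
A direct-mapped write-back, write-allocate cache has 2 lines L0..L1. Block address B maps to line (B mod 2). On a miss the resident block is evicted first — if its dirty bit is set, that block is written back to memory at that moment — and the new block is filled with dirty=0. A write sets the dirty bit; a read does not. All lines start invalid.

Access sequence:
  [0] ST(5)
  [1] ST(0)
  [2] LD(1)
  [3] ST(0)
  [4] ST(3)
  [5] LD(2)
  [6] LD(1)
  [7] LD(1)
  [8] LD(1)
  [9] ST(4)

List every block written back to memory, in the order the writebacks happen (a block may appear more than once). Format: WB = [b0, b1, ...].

WB = [5, 0, 3]

  0 | W B5 → L1 miss [D]
  1 | W B0 → L0 miss [D]
  2 | R B1 → L1 miss wb→B5 [-]
  3 | W B0 → L0 hit [D]
  4 | W B3 → L1 miss [D]
  5 | R B2 → L0 miss wb→B0 [-]
  6 | R B1 → L1 miss wb→B3 [-]
  7 | R B1 → L1 hit [-]
  8 | R B1 → L1 hit [-]
  9 | W B4 → L0 miss [D]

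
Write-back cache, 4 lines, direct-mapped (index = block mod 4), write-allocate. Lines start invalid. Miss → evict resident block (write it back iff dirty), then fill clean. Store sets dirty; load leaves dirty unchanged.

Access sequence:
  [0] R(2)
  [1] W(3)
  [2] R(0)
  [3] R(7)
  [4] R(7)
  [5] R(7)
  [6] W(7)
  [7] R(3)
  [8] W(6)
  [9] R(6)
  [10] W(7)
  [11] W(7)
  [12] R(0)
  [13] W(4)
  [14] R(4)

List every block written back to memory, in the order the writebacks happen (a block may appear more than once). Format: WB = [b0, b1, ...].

0: R B2 → L2 miss [-]
1: W B3 → L3 miss [D]
2: R B0 → L0 miss [-]
3: R B7 → L3 miss wb→B3 [-]
4: R B7 → L3 hit [-]
5: R B7 → L3 hit [-]
6: W B7 → L3 hit [D]
7: R B3 → L3 miss wb→B7 [-]
8: W B6 → L2 miss [D]
9: R B6 → L2 hit [D]
10: W B7 → L3 miss [D]
11: W B7 → L3 hit [D]
12: R B0 → L0 hit [-]
13: W B4 → L0 miss [D]
14: R B4 → L0 hit [D]

WB = [3, 7]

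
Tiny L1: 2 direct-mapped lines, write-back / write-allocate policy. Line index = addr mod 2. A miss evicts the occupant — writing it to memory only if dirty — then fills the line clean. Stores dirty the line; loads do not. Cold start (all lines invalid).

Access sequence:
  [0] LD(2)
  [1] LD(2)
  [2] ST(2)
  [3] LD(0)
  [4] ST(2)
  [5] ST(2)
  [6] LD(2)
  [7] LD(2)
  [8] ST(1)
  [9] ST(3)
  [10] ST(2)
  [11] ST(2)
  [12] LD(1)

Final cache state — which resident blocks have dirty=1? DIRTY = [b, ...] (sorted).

DIRTY = [2]

0: R B2 -> L0 miss  d=-]
1: R B2 -> L0 hit  d=-]
2: W B2 -> L0 hit  d=D]
3: R B0 -> L0 miss wb->B2  d=-]
4: W B2 -> L0 miss  d=D]
5: W B2 -> L0 hit  d=D]
6: R B2 -> L0 hit  d=D]
7: R B2 -> L0 hit  d=D]
8: W B1 -> L1 miss  d=D]
9: W B3 -> L1 miss wb->B1  d=D]
10: W B2 -> L0 hit  d=D]
11: W B2 -> L0 hit  d=D]
12: R B1 -> L1 miss wb->B3  d=-]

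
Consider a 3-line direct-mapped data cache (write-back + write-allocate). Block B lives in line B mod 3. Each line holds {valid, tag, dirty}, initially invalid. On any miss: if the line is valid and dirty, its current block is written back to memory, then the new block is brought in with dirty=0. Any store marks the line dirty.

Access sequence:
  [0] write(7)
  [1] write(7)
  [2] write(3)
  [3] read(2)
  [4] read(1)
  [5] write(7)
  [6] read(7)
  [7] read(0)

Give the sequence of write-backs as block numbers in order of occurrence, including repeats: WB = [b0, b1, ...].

WB = [7, 3]

  0 | W B7 → L1 miss [D]
  1 | W B7 → L1 hit [D]
  2 | W B3 → L0 miss [D]
  3 | R B2 → L2 miss [-]
  4 | R B1 → L1 miss wb→B7 [-]
  5 | W B7 → L1 miss [D]
  6 | R B7 → L1 hit [D]
  7 | R B0 → L0 miss wb→B3 [-]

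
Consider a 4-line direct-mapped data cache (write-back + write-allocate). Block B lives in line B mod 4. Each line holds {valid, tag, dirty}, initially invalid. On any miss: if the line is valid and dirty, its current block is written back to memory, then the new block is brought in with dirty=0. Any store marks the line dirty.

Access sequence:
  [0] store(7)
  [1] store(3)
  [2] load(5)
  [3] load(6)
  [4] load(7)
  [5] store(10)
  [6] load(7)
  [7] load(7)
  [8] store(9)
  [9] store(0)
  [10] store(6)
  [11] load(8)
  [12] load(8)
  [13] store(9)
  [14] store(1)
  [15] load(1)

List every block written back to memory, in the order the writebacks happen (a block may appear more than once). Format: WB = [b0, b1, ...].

WB = [7, 3, 10, 0, 9]

0: W B7 -> L3 miss  d=D]
1: W B3 -> L3 miss wb->B7  d=D]
2: R B5 -> L1 miss  d=-]
3: R B6 -> L2 miss  d=-]
4: R B7 -> L3 miss wb->B3  d=-]
5: W B10 -> L2 miss  d=D]
6: R B7 -> L3 hit  d=-]
7: R B7 -> L3 hit  d=-]
8: W B9 -> L1 miss  d=D]
9: W B0 -> L0 miss  d=D]
10: W B6 -> L2 miss wb->B10  d=D]
11: R B8 -> L0 miss wb->B0  d=-]
12: R B8 -> L0 hit  d=-]
13: W B9 -> L1 hit  d=D]
14: W B1 -> L1 miss wb->B9  d=D]
15: R B1 -> L1 hit  d=D]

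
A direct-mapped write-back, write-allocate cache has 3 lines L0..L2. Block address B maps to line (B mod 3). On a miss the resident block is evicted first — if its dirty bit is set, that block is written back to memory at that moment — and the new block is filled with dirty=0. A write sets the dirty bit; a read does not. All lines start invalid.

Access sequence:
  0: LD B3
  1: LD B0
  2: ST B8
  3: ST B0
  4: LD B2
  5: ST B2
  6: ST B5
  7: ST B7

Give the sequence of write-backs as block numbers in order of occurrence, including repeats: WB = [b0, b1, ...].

WB = [8, 2]

0: R B3 → L0 miss [-]
1: R B0 → L0 miss [-]
2: W B8 → L2 miss [D]
3: W B0 → L0 hit [D]
4: R B2 → L2 miss wb→B8 [-]
5: W B2 → L2 hit [D]
6: W B5 → L2 miss wb→B2 [D]
7: W B7 → L1 miss [D]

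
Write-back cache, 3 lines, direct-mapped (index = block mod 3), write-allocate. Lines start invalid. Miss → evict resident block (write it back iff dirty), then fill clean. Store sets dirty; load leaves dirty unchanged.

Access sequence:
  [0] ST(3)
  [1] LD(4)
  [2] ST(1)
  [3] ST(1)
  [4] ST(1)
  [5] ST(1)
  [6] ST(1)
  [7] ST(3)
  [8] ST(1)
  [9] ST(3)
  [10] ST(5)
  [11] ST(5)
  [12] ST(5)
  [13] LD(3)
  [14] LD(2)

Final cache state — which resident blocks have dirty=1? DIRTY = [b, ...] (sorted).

0: W B3 → L0 miss [D]
1: R B4 → L1 miss [-]
2: W B1 → L1 miss [D]
3: W B1 → L1 hit [D]
4: W B1 → L1 hit [D]
5: W B1 → L1 hit [D]
6: W B1 → L1 hit [D]
7: W B3 → L0 hit [D]
8: W B1 → L1 hit [D]
9: W B3 → L0 hit [D]
10: W B5 → L2 miss [D]
11: W B5 → L2 hit [D]
12: W B5 → L2 hit [D]
13: R B3 → L0 hit [D]
14: R B2 → L2 miss wb→B5 [-]

DIRTY = [1, 3]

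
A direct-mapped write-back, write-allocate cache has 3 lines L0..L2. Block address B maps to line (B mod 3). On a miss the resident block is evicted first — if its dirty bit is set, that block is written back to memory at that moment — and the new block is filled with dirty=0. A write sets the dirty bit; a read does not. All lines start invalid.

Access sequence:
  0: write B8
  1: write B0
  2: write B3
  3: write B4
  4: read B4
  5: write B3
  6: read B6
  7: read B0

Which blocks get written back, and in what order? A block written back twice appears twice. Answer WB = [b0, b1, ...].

  0 | W B8 → L2 miss [D]
  1 | W B0 → L0 miss [D]
  2 | W B3 → L0 miss wb→B0 [D]
  3 | W B4 → L1 miss [D]
  4 | R B4 → L1 hit [D]
  5 | W B3 → L0 hit [D]
  6 | R B6 → L0 miss wb→B3 [-]
  7 | R B0 → L0 miss [-]

WB = [0, 3]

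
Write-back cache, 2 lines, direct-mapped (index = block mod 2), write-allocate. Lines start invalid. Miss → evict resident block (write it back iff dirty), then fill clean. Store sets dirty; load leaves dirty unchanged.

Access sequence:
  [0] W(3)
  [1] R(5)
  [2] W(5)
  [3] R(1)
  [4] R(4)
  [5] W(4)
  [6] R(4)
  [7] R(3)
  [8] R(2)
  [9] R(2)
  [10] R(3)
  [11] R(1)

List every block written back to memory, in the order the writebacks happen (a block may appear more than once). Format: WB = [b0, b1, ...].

WB = [3, 5, 4]

  0 | W B3 → L1 miss [D]
  1 | R B5 → L1 miss wb→B3 [-]
  2 | W B5 → L1 hit [D]
  3 | R B1 → L1 miss wb→B5 [-]
  4 | R B4 → L0 miss [-]
  5 | W B4 → L0 hit [D]
  6 | R B4 → L0 hit [D]
  7 | R B3 → L1 miss [-]
  8 | R B2 → L0 miss wb→B4 [-]
  9 | R B2 → L0 hit [-]
  10 | R B3 → L1 hit [-]
  11 | R B1 → L1 miss [-]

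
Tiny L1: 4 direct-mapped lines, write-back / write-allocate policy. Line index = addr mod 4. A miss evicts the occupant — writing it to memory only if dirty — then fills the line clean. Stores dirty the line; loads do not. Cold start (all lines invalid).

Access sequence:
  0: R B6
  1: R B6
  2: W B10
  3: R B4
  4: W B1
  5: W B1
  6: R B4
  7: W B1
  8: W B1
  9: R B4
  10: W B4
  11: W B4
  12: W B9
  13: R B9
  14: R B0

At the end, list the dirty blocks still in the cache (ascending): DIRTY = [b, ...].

0: R B6 -> L2 miss  d=-]
1: R B6 -> L2 hit  d=-]
2: W B10 -> L2 miss  d=D]
3: R B4 -> L0 miss  d=-]
4: W B1 -> L1 miss  d=D]
5: W B1 -> L1 hit  d=D]
6: R B4 -> L0 hit  d=-]
7: W B1 -> L1 hit  d=D]
8: W B1 -> L1 hit  d=D]
9: R B4 -> L0 hit  d=-]
10: W B4 -> L0 hit  d=D]
11: W B4 -> L0 hit  d=D]
12: W B9 -> L1 miss wb->B1  d=D]
13: R B9 -> L1 hit  d=D]
14: R B0 -> L0 miss wb->B4  d=-]

DIRTY = [9, 10]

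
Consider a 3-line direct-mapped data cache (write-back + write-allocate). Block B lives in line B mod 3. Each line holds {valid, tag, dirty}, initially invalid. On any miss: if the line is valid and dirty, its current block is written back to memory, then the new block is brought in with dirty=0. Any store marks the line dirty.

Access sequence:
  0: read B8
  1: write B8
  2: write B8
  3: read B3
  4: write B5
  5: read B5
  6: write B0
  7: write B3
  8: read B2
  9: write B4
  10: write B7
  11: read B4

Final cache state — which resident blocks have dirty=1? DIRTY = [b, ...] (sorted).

0: R B8 -> L2 miss  d=-]
1: W B8 -> L2 hit  d=D]
2: W B8 -> L2 hit  d=D]
3: R B3 -> L0 miss  d=-]
4: W B5 -> L2 miss wb->B8  d=D]
5: R B5 -> L2 hit  d=D]
6: W B0 -> L0 miss  d=D]
7: W B3 -> L0 miss wb->B0  d=D]
8: R B2 -> L2 miss wb->B5  d=-]
9: W B4 -> L1 miss  d=D]
10: W B7 -> L1 miss wb->B4  d=D]
11: R B4 -> L1 miss wb->B7  d=-]

DIRTY = [3]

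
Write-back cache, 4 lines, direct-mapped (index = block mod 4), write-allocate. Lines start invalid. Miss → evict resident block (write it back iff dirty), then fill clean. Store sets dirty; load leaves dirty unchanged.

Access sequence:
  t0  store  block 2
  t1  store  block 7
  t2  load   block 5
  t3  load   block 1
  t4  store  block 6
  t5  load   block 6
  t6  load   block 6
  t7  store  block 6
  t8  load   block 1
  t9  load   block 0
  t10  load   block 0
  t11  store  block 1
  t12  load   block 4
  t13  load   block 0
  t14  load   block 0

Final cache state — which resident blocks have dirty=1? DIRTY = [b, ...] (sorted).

DIRTY = [1, 6, 7]

0: W B2 -> L2 miss  d=D]
1: W B7 -> L3 miss  d=D]
2: R B5 -> L1 miss  d=-]
3: R B1 -> L1 miss  d=-]
4: W B6 -> L2 miss wb->B2  d=D]
5: R B6 -> L2 hit  d=D]
6: R B6 -> L2 hit  d=D]
7: W B6 -> L2 hit  d=D]
8: R B1 -> L1 hit  d=-]
9: R B0 -> L0 miss  d=-]
10: R B0 -> L0 hit  d=-]
11: W B1 -> L1 hit  d=D]
12: R B4 -> L0 miss  d=-]
13: R B0 -> L0 miss  d=-]
14: R B0 -> L0 hit  d=-]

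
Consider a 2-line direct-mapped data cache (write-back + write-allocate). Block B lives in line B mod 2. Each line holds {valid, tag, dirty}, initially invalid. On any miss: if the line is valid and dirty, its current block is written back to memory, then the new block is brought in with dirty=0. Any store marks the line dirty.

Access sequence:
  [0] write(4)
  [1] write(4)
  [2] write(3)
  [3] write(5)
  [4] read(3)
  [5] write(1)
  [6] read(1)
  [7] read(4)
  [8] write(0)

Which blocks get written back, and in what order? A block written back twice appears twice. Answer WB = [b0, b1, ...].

  0 | W B4 → L0 miss [D]
  1 | W B4 → L0 hit [D]
  2 | W B3 → L1 miss [D]
  3 | W B5 → L1 miss wb→B3 [D]
  4 | R B3 → L1 miss wb→B5 [-]
  5 | W B1 → L1 miss [D]
  6 | R B1 → L1 hit [D]
  7 | R B4 → L0 hit [D]
  8 | W B0 → L0 miss wb→B4 [D]

WB = [3, 5, 4]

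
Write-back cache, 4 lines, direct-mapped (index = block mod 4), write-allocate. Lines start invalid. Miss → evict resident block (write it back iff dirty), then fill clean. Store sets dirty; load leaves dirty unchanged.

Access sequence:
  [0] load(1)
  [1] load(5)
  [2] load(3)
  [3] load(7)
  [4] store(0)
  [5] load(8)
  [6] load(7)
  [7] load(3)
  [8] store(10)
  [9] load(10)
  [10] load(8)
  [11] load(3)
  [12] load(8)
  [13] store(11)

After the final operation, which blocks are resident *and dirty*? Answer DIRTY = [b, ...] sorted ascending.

0: R B1 -> L1 miss  d=-]
1: R B5 -> L1 miss  d=-]
2: R B3 -> L3 miss  d=-]
3: R B7 -> L3 miss  d=-]
4: W B0 -> L0 miss  d=D]
5: R B8 -> L0 miss wb->B0  d=-]
6: R B7 -> L3 hit  d=-]
7: R B3 -> L3 miss  d=-]
8: W B10 -> L2 miss  d=D]
9: R B10 -> L2 hit  d=D]
10: R B8 -> L0 hit  d=-]
11: R B3 -> L3 hit  d=-]
12: R B8 -> L0 hit  d=-]
13: W B11 -> L3 miss  d=D]

DIRTY = [10, 11]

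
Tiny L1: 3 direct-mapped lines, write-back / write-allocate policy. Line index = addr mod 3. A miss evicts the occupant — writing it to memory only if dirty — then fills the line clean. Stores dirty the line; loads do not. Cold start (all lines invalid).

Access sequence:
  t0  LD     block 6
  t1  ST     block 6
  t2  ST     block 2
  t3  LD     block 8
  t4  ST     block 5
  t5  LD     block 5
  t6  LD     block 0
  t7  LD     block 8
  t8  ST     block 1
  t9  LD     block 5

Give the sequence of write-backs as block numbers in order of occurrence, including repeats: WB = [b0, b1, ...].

0: R B6 -> L0 miss  d=-]
1: W B6 -> L0 hit  d=D]
2: W B2 -> L2 miss  d=D]
3: R B8 -> L2 miss wb->B2  d=-]
4: W B5 -> L2 miss  d=D]
5: R B5 -> L2 hit  d=D]
6: R B0 -> L0 miss wb->B6  d=-]
7: R B8 -> L2 miss wb->B5  d=-]
8: W B1 -> L1 miss  d=D]
9: R B5 -> L2 miss  d=-]

WB = [2, 6, 5]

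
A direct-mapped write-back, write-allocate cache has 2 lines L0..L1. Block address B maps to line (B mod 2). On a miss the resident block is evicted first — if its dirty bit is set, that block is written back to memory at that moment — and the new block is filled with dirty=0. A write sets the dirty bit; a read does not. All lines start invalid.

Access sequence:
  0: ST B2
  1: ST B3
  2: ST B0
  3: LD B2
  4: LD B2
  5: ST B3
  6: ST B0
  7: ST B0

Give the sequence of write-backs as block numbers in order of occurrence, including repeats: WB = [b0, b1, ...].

  0 | W B2 → L0 miss [D]
  1 | W B3 → L1 miss [D]
  2 | W B0 → L0 miss wb→B2 [D]
  3 | R B2 → L0 miss wb→B0 [-]
  4 | R B2 → L0 hit [-]
  5 | W B3 → L1 hit [D]
  6 | W B0 → L0 miss [D]
  7 | W B0 → L0 hit [D]

WB = [2, 0]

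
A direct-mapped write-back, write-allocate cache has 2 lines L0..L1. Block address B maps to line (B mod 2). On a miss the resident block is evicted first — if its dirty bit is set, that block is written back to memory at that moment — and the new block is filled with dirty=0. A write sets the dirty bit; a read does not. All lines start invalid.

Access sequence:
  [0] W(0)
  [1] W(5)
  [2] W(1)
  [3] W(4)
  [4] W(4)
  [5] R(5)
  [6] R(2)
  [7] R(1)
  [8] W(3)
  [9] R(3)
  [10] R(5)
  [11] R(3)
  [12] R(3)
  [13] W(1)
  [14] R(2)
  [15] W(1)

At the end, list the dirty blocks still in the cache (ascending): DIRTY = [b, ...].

DIRTY = [1]

0: W B0 -> L0 miss  d=D]
1: W B5 -> L1 miss  d=D]
2: W B1 -> L1 miss wb->B5  d=D]
3: W B4 -> L0 miss wb->B0  d=D]
4: W B4 -> L0 hit  d=D]
5: R B5 -> L1 miss wb->B1  d=-]
6: R B2 -> L0 miss wb->B4  d=-]
7: R B1 -> L1 miss  d=-]
8: W B3 -> L1 miss  d=D]
9: R B3 -> L1 hit  d=D]
10: R B5 -> L1 miss wb->B3  d=-]
11: R B3 -> L1 miss  d=-]
12: R B3 -> L1 hit  d=-]
13: W B1 -> L1 miss  d=D]
14: R B2 -> L0 hit  d=-]
15: W B1 -> L1 hit  d=D]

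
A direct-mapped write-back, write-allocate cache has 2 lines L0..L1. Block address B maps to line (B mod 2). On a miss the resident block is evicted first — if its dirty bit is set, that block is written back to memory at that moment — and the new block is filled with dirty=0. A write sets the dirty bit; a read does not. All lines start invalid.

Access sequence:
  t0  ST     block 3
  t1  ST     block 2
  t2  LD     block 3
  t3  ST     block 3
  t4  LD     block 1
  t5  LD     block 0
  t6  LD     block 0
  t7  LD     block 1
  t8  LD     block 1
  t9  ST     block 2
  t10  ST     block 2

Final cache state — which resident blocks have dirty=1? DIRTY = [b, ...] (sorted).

  0 | W B3 → L1 miss [D]
  1 | W B2 → L0 miss [D]
  2 | R B3 → L1 hit [D]
  3 | W B3 → L1 hit [D]
  4 | R B1 → L1 miss wb→B3 [-]
  5 | R B0 → L0 miss wb→B2 [-]
  6 | R B0 → L0 hit [-]
  7 | R B1 → L1 hit [-]
  8 | R B1 → L1 hit [-]
  9 | W B2 → L0 miss [D]
  10 | W B2 → L0 hit [D]

DIRTY = [2]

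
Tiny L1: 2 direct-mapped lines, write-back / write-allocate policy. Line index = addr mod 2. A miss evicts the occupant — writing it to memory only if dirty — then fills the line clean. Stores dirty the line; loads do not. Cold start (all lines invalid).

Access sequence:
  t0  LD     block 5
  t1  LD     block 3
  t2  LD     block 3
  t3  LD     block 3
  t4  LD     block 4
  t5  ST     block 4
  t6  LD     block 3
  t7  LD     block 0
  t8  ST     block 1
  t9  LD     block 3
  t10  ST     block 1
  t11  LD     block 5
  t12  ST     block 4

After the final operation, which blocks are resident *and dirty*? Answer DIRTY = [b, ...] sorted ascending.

DIRTY = [4]

0: R B5 -> L1 miss  d=-]
1: R B3 -> L1 miss  d=-]
2: R B3 -> L1 hit  d=-]
3: R B3 -> L1 hit  d=-]
4: R B4 -> L0 miss  d=-]
5: W B4 -> L0 hit  d=D]
6: R B3 -> L1 hit  d=-]
7: R B0 -> L0 miss wb->B4  d=-]
8: W B1 -> L1 miss  d=D]
9: R B3 -> L1 miss wb->B1  d=-]
10: W B1 -> L1 miss  d=D]
11: R B5 -> L1 miss wb->B1  d=-]
12: W B4 -> L0 miss  d=D]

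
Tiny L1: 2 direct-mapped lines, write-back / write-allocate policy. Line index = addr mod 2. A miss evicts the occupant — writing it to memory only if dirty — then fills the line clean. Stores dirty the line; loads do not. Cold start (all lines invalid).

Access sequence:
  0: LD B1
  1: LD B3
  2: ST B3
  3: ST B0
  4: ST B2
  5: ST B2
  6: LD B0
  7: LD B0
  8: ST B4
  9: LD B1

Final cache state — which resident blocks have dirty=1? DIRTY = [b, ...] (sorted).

  0 | R B1 → L1 miss [-]
  1 | R B3 → L1 miss [-]
  2 | W B3 → L1 hit [D]
  3 | W B0 → L0 miss [D]
  4 | W B2 → L0 miss wb→B0 [D]
  5 | W B2 → L0 hit [D]
  6 | R B0 → L0 miss wb→B2 [-]
  7 | R B0 → L0 hit [-]
  8 | W B4 → L0 miss [D]
  9 | R B1 → L1 miss wb→B3 [-]

DIRTY = [4]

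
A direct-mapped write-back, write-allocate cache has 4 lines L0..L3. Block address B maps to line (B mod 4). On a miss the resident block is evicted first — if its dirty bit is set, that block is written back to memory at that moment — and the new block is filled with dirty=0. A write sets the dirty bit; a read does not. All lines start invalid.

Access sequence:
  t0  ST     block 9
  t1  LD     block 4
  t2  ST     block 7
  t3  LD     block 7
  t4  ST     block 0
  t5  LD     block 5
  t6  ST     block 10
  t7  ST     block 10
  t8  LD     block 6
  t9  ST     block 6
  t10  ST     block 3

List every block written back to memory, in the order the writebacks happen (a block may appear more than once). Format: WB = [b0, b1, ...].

WB = [9, 10, 7]

  0 | W B9 → L1 miss [D]
  1 | R B4 → L0 miss [-]
  2 | W B7 → L3 miss [D]
  3 | R B7 → L3 hit [D]
  4 | W B0 → L0 miss [D]
  5 | R B5 → L1 miss wb→B9 [-]
  6 | W B10 → L2 miss [D]
  7 | W B10 → L2 hit [D]
  8 | R B6 → L2 miss wb→B10 [-]
  9 | W B6 → L2 hit [D]
  10 | W B3 → L3 miss wb→B7 [D]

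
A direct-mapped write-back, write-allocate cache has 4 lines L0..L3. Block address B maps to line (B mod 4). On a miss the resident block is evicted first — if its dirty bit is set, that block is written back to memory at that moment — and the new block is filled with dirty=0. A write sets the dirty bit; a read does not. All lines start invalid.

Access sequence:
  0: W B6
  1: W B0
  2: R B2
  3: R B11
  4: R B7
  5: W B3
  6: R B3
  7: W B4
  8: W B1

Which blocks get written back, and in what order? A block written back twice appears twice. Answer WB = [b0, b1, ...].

0: W B6 -> L2 miss  d=D]
1: W B0 -> L0 miss  d=D]
2: R B2 -> L2 miss wb->B6  d=-]
3: R B11 -> L3 miss  d=-]
4: R B7 -> L3 miss  d=-]
5: W B3 -> L3 miss  d=D]
6: R B3 -> L3 hit  d=D]
7: W B4 -> L0 miss wb->B0  d=D]
8: W B1 -> L1 miss  d=D]

WB = [6, 0]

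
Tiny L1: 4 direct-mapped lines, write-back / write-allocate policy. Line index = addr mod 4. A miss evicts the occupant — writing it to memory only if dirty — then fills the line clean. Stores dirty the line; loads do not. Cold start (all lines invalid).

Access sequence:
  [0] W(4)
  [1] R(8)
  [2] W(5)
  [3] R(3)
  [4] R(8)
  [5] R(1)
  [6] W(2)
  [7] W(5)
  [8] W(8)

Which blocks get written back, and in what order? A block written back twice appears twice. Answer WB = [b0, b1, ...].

WB = [4, 5]

0: W B4 → L0 miss [D]
1: R B8 → L0 miss wb→B4 [-]
2: W B5 → L1 miss [D]
3: R B3 → L3 miss [-]
4: R B8 → L0 hit [-]
5: R B1 → L1 miss wb→B5 [-]
6: W B2 → L2 miss [D]
7: W B5 → L1 miss [D]
8: W B8 → L0 hit [D]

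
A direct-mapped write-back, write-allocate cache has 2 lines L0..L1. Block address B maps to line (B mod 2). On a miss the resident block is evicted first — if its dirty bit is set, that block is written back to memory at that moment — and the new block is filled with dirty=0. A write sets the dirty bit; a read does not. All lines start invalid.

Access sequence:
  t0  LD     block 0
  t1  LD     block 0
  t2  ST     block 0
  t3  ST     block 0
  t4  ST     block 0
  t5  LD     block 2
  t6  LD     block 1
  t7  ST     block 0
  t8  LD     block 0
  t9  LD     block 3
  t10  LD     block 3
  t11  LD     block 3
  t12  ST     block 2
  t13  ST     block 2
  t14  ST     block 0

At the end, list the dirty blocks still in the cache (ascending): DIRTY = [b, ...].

0: R B0 → L0 miss [-]
1: R B0 → L0 hit [-]
2: W B0 → L0 hit [D]
3: W B0 → L0 hit [D]
4: W B0 → L0 hit [D]
5: R B2 → L0 miss wb→B0 [-]
6: R B1 → L1 miss [-]
7: W B0 → L0 miss [D]
8: R B0 → L0 hit [D]
9: R B3 → L1 miss [-]
10: R B3 → L1 hit [-]
11: R B3 → L1 hit [-]
12: W B2 → L0 miss wb→B0 [D]
13: W B2 → L0 hit [D]
14: W B0 → L0 miss wb→B2 [D]

DIRTY = [0]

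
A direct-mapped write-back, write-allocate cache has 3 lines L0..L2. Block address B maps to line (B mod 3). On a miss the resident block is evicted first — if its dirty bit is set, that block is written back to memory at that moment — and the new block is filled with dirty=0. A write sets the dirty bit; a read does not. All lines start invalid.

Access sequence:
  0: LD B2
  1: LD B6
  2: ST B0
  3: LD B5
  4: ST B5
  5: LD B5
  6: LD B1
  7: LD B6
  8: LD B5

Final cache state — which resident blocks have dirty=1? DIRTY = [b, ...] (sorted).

  0 | R B2 → L2 miss [-]
  1 | R B6 → L0 miss [-]
  2 | W B0 → L0 miss [D]
  3 | R B5 → L2 miss [-]
  4 | W B5 → L2 hit [D]
  5 | R B5 → L2 hit [D]
  6 | R B1 → L1 miss [-]
  7 | R B6 → L0 miss wb→B0 [-]
  8 | R B5 → L2 hit [D]

DIRTY = [5]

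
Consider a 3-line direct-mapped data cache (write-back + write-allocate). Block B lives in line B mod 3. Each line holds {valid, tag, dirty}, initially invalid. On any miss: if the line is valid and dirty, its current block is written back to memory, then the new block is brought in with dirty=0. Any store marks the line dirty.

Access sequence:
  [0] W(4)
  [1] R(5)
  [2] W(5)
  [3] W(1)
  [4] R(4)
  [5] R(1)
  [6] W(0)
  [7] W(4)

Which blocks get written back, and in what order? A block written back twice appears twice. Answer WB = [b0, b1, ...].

0: W B4 -> L1 miss  d=D]
1: R B5 -> L2 miss  d=-]
2: W B5 -> L2 hit  d=D]
3: W B1 -> L1 miss wb->B4  d=D]
4: R B4 -> L1 miss wb->B1  d=-]
5: R B1 -> L1 miss  d=-]
6: W B0 -> L0 miss  d=D]
7: W B4 -> L1 miss  d=D]

WB = [4, 1]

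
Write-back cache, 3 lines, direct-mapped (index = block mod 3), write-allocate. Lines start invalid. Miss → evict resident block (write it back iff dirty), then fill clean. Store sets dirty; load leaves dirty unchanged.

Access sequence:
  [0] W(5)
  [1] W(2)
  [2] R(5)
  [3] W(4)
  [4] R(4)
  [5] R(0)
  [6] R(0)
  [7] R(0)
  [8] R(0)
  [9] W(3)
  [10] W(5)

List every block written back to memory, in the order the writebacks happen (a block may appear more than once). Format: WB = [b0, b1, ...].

WB = [5, 2]

  0 | W B5 → L2 miss [D]
  1 | W B2 → L2 miss wb→B5 [D]
  2 | R B5 → L2 miss wb→B2 [-]
  3 | W B4 → L1 miss [D]
  4 | R B4 → L1 hit [D]
  5 | R B0 → L0 miss [-]
  6 | R B0 → L0 hit [-]
  7 | R B0 → L0 hit [-]
  8 | R B0 → L0 hit [-]
  9 | W B3 → L0 miss [D]
  10 | W B5 → L2 hit [D]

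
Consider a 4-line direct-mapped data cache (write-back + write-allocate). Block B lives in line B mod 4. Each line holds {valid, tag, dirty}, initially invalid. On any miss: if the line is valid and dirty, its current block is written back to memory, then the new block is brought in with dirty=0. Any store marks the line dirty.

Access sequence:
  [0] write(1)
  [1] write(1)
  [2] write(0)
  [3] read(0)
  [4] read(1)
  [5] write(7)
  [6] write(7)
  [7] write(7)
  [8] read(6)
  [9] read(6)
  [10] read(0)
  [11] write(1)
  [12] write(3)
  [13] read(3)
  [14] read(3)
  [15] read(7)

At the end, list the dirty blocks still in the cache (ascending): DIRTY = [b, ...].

0: W B1 → L1 miss [D]
1: W B1 → L1 hit [D]
2: W B0 → L0 miss [D]
3: R B0 → L0 hit [D]
4: R B1 → L1 hit [D]
5: W B7 → L3 miss [D]
6: W B7 → L3 hit [D]
7: W B7 → L3 hit [D]
8: R B6 → L2 miss [-]
9: R B6 → L2 hit [-]
10: R B0 → L0 hit [D]
11: W B1 → L1 hit [D]
12: W B3 → L3 miss wb→B7 [D]
13: R B3 → L3 hit [D]
14: R B3 → L3 hit [D]
15: R B7 → L3 miss wb→B3 [-]

DIRTY = [0, 1]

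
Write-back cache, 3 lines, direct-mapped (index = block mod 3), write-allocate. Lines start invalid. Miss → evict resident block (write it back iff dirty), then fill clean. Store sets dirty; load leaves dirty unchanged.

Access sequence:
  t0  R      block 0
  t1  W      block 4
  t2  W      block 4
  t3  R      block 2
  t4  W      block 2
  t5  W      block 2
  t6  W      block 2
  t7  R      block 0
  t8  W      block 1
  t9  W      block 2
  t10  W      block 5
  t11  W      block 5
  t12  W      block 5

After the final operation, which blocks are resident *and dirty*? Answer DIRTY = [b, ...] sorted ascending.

0: R B0 → L0 miss [-]
1: W B4 → L1 miss [D]
2: W B4 → L1 hit [D]
3: R B2 → L2 miss [-]
4: W B2 → L2 hit [D]
5: W B2 → L2 hit [D]
6: W B2 → L2 hit [D]
7: R B0 → L0 hit [-]
8: W B1 → L1 miss wb→B4 [D]
9: W B2 → L2 hit [D]
10: W B5 → L2 miss wb→B2 [D]
11: W B5 → L2 hit [D]
12: W B5 → L2 hit [D]

DIRTY = [1, 5]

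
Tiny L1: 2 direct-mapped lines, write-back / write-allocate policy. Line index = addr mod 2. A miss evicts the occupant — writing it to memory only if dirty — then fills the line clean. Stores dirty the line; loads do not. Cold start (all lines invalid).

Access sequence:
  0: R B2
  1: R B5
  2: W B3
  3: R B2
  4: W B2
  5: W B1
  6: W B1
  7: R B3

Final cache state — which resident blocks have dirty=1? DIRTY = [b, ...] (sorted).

0: R B2 -> L0 miss  d=-]
1: R B5 -> L1 miss  d=-]
2: W B3 -> L1 miss  d=D]
3: R B2 -> L0 hit  d=-]
4: W B2 -> L0 hit  d=D]
5: W B1 -> L1 miss wb->B3  d=D]
6: W B1 -> L1 hit  d=D]
7: R B3 -> L1 miss wb->B1  d=-]

DIRTY = [2]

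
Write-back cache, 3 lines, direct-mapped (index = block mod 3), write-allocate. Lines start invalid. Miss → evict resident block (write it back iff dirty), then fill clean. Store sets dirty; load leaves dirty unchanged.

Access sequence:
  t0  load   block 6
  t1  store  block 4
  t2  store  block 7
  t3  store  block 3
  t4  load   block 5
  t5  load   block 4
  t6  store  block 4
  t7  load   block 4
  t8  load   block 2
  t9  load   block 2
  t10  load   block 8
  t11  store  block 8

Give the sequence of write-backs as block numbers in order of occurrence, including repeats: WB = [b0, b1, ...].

WB = [4, 7]

  0 | R B6 → L0 miss [-]
  1 | W B4 → L1 miss [D]
  2 | W B7 → L1 miss wb→B4 [D]
  3 | W B3 → L0 miss [D]
  4 | R B5 → L2 miss [-]
  5 | R B4 → L1 miss wb→B7 [-]
  6 | W B4 → L1 hit [D]
  7 | R B4 → L1 hit [D]
  8 | R B2 → L2 miss [-]
  9 | R B2 → L2 hit [-]
  10 | R B8 → L2 miss [-]
  11 | W B8 → L2 hit [D]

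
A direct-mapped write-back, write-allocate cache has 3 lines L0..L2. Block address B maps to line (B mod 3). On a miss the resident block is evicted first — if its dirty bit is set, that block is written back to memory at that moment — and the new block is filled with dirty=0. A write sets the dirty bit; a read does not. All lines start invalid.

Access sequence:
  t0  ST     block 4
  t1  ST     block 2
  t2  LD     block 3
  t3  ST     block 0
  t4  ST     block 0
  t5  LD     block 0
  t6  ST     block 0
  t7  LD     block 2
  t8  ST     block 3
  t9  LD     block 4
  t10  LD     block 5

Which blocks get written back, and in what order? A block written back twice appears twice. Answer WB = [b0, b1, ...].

WB = [0, 2]

  0 | W B4 → L1 miss [D]
  1 | W B2 → L2 miss [D]
  2 | R B3 → L0 miss [-]
  3 | W B0 → L0 miss [D]
  4 | W B0 → L0 hit [D]
  5 | R B0 → L0 hit [D]
  6 | W B0 → L0 hit [D]
  7 | R B2 → L2 hit [D]
  8 | W B3 → L0 miss wb→B0 [D]
  9 | R B4 → L1 hit [D]
  10 | R B5 → L2 miss wb→B2 [-]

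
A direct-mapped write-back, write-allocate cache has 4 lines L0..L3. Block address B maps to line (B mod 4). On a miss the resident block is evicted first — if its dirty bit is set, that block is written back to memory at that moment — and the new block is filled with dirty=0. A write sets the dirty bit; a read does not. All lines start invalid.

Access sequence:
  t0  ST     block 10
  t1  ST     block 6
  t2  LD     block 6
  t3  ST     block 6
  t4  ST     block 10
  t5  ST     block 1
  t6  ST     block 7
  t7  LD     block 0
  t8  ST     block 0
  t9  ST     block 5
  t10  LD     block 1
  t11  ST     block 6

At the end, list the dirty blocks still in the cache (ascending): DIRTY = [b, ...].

0: W B10 → L2 miss [D]
1: W B6 → L2 miss wb→B10 [D]
2: R B6 → L2 hit [D]
3: W B6 → L2 hit [D]
4: W B10 → L2 miss wb→B6 [D]
5: W B1 → L1 miss [D]
6: W B7 → L3 miss [D]
7: R B0 → L0 miss [-]
8: W B0 → L0 hit [D]
9: W B5 → L1 miss wb→B1 [D]
10: R B1 → L1 miss wb→B5 [-]
11: W B6 → L2 miss wb→B10 [D]

DIRTY = [0, 6, 7]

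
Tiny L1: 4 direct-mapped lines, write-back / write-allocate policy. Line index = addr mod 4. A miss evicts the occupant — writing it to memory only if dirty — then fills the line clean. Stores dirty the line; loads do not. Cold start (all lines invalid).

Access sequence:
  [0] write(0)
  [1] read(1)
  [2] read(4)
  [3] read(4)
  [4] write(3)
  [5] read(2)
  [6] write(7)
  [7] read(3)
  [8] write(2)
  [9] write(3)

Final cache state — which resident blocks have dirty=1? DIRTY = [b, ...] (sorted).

0: W B0 -> L0 miss  d=D]
1: R B1 -> L1 miss  d=-]
2: R B4 -> L0 miss wb->B0  d=-]
3: R B4 -> L0 hit  d=-]
4: W B3 -> L3 miss  d=D]
5: R B2 -> L2 miss  d=-]
6: W B7 -> L3 miss wb->B3  d=D]
7: R B3 -> L3 miss wb->B7  d=-]
8: W B2 -> L2 hit  d=D]
9: W B3 -> L3 hit  d=D]

DIRTY = [2, 3]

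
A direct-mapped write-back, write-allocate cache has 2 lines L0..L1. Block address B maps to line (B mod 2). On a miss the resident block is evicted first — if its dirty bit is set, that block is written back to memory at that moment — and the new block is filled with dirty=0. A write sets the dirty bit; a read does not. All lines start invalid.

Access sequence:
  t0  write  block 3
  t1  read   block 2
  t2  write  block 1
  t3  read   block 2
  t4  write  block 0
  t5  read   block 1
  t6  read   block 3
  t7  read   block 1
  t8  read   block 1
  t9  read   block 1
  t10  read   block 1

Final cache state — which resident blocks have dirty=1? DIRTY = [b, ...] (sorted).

0: W B3 -> L1 miss  d=D]
1: R B2 -> L0 miss  d=-]
2: W B1 -> L1 miss wb->B3  d=D]
3: R B2 -> L0 hit  d=-]
4: W B0 -> L0 miss  d=D]
5: R B1 -> L1 hit  d=D]
6: R B3 -> L1 miss wb->B1  d=-]
7: R B1 -> L1 miss  d=-]
8: R B1 -> L1 hit  d=-]
9: R B1 -> L1 hit  d=-]
10: R B1 -> L1 hit  d=-]

DIRTY = [0]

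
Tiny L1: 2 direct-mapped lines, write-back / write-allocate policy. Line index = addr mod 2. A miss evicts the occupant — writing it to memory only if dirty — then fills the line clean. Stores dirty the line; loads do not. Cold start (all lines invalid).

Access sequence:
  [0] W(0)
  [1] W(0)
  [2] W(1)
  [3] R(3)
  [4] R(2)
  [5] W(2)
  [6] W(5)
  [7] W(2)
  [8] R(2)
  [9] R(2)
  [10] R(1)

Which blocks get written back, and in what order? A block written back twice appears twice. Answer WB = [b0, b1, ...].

0: W B0 → L0 miss [D]
1: W B0 → L0 hit [D]
2: W B1 → L1 miss [D]
3: R B3 → L1 miss wb→B1 [-]
4: R B2 → L0 miss wb→B0 [-]
5: W B2 → L0 hit [D]
6: W B5 → L1 miss [D]
7: W B2 → L0 hit [D]
8: R B2 → L0 hit [D]
9: R B2 → L0 hit [D]
10: R B1 → L1 miss wb→B5 [-]

WB = [1, 0, 5]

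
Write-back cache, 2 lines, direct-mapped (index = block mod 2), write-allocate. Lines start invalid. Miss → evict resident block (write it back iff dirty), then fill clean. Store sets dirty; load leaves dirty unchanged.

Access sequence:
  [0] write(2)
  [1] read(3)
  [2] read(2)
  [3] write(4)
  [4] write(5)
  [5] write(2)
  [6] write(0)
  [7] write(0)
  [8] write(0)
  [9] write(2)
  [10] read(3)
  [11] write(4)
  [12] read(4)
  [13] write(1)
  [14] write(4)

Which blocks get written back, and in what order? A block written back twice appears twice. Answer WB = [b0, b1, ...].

WB = [2, 4, 2, 0, 5, 2]

  0 | W B2 → L0 miss [D]
  1 | R B3 → L1 miss [-]
  2 | R B2 → L0 hit [D]
  3 | W B4 → L0 miss wb→B2 [D]
  4 | W B5 → L1 miss [D]
  5 | W B2 → L0 miss wb→B4 [D]
  6 | W B0 → L0 miss wb→B2 [D]
  7 | W B0 → L0 hit [D]
  8 | W B0 → L0 hit [D]
  9 | W B2 → L0 miss wb→B0 [D]
  10 | R B3 → L1 miss wb→B5 [-]
  11 | W B4 → L0 miss wb→B2 [D]
  12 | R B4 → L0 hit [D]
  13 | W B1 → L1 miss [D]
  14 | W B4 → L0 hit [D]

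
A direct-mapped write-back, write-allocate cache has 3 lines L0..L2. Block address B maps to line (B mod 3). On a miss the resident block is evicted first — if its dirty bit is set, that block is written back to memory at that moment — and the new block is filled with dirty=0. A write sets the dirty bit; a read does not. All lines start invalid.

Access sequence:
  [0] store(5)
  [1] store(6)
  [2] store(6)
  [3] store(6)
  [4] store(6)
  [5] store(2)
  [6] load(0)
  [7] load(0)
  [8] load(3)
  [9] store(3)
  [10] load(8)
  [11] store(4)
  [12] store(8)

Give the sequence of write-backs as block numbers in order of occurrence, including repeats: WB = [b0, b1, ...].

0: W B5 -> L2 miss  d=D]
1: W B6 -> L0 miss  d=D]
2: W B6 -> L0 hit  d=D]
3: W B6 -> L0 hit  d=D]
4: W B6 -> L0 hit  d=D]
5: W B2 -> L2 miss wb->B5  d=D]
6: R B0 -> L0 miss wb->B6  d=-]
7: R B0 -> L0 hit  d=-]
8: R B3 -> L0 miss  d=-]
9: W B3 -> L0 hit  d=D]
10: R B8 -> L2 miss wb->B2  d=-]
11: W B4 -> L1 miss  d=D]
12: W B8 -> L2 hit  d=D]

WB = [5, 6, 2]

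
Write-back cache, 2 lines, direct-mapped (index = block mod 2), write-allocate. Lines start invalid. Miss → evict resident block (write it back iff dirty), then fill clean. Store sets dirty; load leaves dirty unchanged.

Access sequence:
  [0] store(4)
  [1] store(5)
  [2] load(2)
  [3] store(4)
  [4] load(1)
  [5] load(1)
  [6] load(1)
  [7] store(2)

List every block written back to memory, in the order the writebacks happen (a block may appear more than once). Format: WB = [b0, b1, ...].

  0 | W B4 → L0 miss [D]
  1 | W B5 → L1 miss [D]
  2 | R B2 → L0 miss wb→B4 [-]
  3 | W B4 → L0 miss [D]
  4 | R B1 → L1 miss wb→B5 [-]
  5 | R B1 → L1 hit [-]
  6 | R B1 → L1 hit [-]
  7 | W B2 → L0 miss wb→B4 [D]

WB = [4, 5, 4]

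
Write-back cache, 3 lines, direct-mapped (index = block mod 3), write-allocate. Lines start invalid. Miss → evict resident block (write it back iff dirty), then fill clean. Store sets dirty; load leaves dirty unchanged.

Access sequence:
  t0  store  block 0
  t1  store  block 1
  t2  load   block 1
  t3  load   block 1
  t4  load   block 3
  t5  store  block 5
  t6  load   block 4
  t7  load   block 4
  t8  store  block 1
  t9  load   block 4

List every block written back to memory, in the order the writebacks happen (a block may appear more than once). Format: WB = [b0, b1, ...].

0: W B0 -> L0 miss  d=D]
1: W B1 -> L1 miss  d=D]
2: R B1 -> L1 hit  d=D]
3: R B1 -> L1 hit  d=D]
4: R B3 -> L0 miss wb->B0  d=-]
5: W B5 -> L2 miss  d=D]
6: R B4 -> L1 miss wb->B1  d=-]
7: R B4 -> L1 hit  d=-]
8: W B1 -> L1 miss  d=D]
9: R B4 -> L1 miss wb->B1  d=-]

WB = [0, 1, 1]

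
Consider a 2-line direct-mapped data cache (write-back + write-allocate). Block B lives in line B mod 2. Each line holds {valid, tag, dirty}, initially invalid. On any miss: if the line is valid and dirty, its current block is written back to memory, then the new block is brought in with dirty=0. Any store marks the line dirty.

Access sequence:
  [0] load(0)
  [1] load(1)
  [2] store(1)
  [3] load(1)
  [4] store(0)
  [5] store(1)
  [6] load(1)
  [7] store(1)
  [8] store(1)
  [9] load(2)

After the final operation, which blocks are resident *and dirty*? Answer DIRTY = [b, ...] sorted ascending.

0: R B0 -> L0 miss  d=-]
1: R B1 -> L1 miss  d=-]
2: W B1 -> L1 hit  d=D]
3: R B1 -> L1 hit  d=D]
4: W B0 -> L0 hit  d=D]
5: W B1 -> L1 hit  d=D]
6: R B1 -> L1 hit  d=D]
7: W B1 -> L1 hit  d=D]
8: W B1 -> L1 hit  d=D]
9: R B2 -> L0 miss wb->B0  d=-]

DIRTY = [1]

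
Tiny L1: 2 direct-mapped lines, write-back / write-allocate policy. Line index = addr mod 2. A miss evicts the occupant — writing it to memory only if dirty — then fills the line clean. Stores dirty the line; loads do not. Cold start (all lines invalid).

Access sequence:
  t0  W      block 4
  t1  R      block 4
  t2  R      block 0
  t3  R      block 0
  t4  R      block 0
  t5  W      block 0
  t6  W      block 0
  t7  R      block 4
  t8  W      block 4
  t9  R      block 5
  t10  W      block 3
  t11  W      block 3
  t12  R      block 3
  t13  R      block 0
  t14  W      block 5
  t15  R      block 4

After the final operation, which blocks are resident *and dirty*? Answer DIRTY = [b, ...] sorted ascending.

0: W B4 -> L0 miss  d=D]
1: R B4 -> L0 hit  d=D]
2: R B0 -> L0 miss wb->B4  d=-]
3: R B0 -> L0 hit  d=-]
4: R B0 -> L0 hit  d=-]
5: W B0 -> L0 hit  d=D]
6: W B0 -> L0 hit  d=D]
7: R B4 -> L0 miss wb->B0  d=-]
8: W B4 -> L0 hit  d=D]
9: R B5 -> L1 miss  d=-]
10: W B3 -> L1 miss  d=D]
11: W B3 -> L1 hit  d=D]
12: R B3 -> L1 hit  d=D]
13: R B0 -> L0 miss wb->B4  d=-]
14: W B5 -> L1 miss wb->B3  d=D]
15: R B4 -> L0 miss  d=-]

DIRTY = [5]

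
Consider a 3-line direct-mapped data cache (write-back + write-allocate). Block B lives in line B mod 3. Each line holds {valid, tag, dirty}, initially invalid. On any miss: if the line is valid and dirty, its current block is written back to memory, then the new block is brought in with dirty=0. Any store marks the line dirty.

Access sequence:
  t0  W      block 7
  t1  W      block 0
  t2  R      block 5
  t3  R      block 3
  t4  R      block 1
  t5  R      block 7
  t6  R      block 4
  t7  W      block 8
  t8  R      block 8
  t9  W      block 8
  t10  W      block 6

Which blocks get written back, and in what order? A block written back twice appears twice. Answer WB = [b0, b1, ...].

WB = [0, 7]

0: W B7 -> L1 miss  d=D]
1: W B0 -> L0 miss  d=D]
2: R B5 -> L2 miss  d=-]
3: R B3 -> L0 miss wb->B0  d=-]
4: R B1 -> L1 miss wb->B7  d=-]
5: R B7 -> L1 miss  d=-]
6: R B4 -> L1 miss  d=-]
7: W B8 -> L2 miss  d=D]
8: R B8 -> L2 hit  d=D]
9: W B8 -> L2 hit  d=D]
10: W B6 -> L0 miss  d=D]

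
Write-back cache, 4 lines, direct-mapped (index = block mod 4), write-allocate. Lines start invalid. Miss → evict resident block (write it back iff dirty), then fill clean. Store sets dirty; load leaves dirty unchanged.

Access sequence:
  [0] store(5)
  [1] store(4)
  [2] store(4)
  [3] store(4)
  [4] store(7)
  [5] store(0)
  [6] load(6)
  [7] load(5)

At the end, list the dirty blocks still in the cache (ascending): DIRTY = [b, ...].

0: W B5 -> L1 miss  d=D]
1: W B4 -> L0 miss  d=D]
2: W B4 -> L0 hit  d=D]
3: W B4 -> L0 hit  d=D]
4: W B7 -> L3 miss  d=D]
5: W B0 -> L0 miss wb->B4  d=D]
6: R B6 -> L2 miss  d=-]
7: R B5 -> L1 hit  d=D]

DIRTY = [0, 5, 7]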